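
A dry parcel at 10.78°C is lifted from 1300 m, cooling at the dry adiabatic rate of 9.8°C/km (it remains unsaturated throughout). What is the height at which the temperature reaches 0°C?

2400 m

Height above start = (10.78 − 0) / 9.8 = 1.1 km
Altitude = 1300 m + 1100 m = 2400 m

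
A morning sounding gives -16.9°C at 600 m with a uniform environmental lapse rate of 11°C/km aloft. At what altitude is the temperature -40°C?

2700 m

Height above start = (-16.9 − (-40)) / 11 = 2.1 km
Altitude = 600 m + 2100 m = 2700 m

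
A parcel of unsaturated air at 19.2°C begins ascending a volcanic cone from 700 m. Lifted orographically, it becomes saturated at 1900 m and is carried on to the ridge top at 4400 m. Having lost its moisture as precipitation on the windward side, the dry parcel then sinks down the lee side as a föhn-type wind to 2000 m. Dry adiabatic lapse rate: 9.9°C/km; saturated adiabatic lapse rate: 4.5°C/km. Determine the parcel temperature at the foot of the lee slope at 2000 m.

From 700 m to 1900 m (dry): cools by 9.9 × 1.2 = 11.88°C, giving 7.32°C.
From 1900 m to 4400 m (saturated): cools by 4.5 × 2.5 = 11.25°C, giving -3.93°C.
From 4400 m to 2000 m (dry descent): warms by 9.9 × 2.4 = 23.76°C, giving 19.83°C.

19.83°C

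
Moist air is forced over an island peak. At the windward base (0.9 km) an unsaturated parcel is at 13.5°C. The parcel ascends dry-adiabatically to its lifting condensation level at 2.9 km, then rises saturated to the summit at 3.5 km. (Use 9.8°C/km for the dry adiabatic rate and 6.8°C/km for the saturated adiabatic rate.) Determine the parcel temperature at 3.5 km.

-10.18°C

From 900 m to 2900 m (dry): cools by 9.8 × 2 = 19.6°C, giving -6.1°C.
From 2900 m to 3500 m (saturated): cools by 6.8 × 0.6 = 4.08°C, giving -10.18°C.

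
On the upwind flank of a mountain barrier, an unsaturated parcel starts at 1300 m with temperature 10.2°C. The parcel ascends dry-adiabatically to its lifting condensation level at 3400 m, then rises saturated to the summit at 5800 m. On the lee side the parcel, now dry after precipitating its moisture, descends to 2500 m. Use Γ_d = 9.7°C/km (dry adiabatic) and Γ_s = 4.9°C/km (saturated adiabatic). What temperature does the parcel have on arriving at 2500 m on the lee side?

Dry to 3400 m: -9.7 × 2.1 km = -20.37°C, so T = -10.17°C.
Saturated to 5800 m: -4.9 × 2.4 km = -11.76°C, so T = -21.93°C.
Dry descent to 2500 m: +9.7 × 3.3 km = +32.01°C, so T = 10.08°C.

10.08°C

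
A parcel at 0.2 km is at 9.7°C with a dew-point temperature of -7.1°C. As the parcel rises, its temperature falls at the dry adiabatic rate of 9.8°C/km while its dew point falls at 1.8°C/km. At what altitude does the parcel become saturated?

T and T_d converge at 9.8 − 1.8 = 8°C per km
Height above start = (9.7 − (-7.1)) / 8 = 2.1 km
LCL altitude = 200 m + 2100 m = 2300 m

2.3 km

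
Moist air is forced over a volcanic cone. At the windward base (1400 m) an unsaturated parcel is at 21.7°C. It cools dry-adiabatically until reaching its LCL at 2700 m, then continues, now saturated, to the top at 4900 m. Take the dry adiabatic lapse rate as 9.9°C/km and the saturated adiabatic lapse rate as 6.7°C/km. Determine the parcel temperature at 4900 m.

-5.91°C

1400 → 2700 m (dry, 9.9°C/km): ΔT = -9.9 × 1.3 = -12.87°C → T = 8.83°C
2700 → 4900 m (saturated, 6.7°C/km): ΔT = -6.7 × 2.2 = -14.74°C → T = -5.91°C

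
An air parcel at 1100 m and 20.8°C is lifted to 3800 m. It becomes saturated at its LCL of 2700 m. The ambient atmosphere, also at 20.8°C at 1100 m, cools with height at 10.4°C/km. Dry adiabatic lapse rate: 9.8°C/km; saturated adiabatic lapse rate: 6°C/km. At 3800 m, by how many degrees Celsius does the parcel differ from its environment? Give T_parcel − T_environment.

+5.8°C (parcel warmer than environment)

Parcel:
  1100–2700 m, dry: Δz = 1.6 km ⇒ ΔT = -15.68°C; T = 5.12°C
  2700–3800 m, saturated: Δz = 1.1 km ⇒ ΔT = -6.6°C; T = -1.48°C
Environment:
  1100–3800 m, environment: Δz = 2.7 km ⇒ ΔT = -28.08°C; T = -7.28°C
T_parcel − T_env = -1.48 − (-7.28) = +5.8°C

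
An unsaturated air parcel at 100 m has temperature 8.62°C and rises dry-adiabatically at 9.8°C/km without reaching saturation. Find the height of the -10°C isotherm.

2000 m

Height above start = (8.62 − (-10)) / 9.8 = 1.9 km
Altitude = 100 m + 1900 m = 2000 m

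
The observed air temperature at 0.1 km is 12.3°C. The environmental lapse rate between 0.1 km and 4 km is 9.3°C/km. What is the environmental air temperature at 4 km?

100–4000 m, environmental: Δz = 3.9 km ⇒ ΔT = -36.27°C; T = -23.97°C

-23.97°C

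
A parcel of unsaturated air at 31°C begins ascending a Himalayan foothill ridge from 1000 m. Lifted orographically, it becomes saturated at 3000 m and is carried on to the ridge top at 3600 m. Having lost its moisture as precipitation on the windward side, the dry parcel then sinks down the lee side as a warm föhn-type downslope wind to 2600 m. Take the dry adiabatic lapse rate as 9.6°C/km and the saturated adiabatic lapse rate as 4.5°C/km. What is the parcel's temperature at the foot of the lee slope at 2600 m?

1000 → 3000 m (dry, 9.6°C/km): ΔT = -9.6 × 2 = -19.2°C → T = 11.8°C
3000 → 3600 m (saturated, 4.5°C/km): ΔT = -4.5 × 0.6 = -2.7°C → T = 9.1°C
3600 → 2600 m (dry descent, 9.6°C/km): ΔT = +9.6 × 1 = +9.6°C → T = 18.7°C

18.7°C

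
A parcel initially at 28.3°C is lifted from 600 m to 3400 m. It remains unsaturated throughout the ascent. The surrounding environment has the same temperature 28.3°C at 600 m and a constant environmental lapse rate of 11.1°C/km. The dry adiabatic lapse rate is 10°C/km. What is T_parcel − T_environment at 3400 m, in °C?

Parcel:
  Dry to 3400 m: -10 × 2.8 km = -28°C, so T = 0.3°C.
Environment:
  Environment to 3400 m: -11.1 × 2.8 km = -31.08°C, so T = -2.78°C.
T_parcel − T_env = 0.3 − (-2.78) = +3.08°C

+3.08°C (parcel warmer than environment)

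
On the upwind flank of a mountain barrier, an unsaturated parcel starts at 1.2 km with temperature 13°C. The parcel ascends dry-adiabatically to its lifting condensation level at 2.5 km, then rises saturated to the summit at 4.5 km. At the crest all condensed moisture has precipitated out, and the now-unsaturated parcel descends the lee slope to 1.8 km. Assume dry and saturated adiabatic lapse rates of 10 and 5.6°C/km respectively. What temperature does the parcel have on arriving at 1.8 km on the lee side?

15.8°C

1200 → 2500 m (dry, 10°C/km): ΔT = -10 × 1.3 = -13°C → T = 0°C
2500 → 4500 m (saturated, 5.6°C/km): ΔT = -5.6 × 2 = -11.2°C → T = -11.2°C
4500 → 1800 m (dry descent, 10°C/km): ΔT = +10 × 2.7 = +27°C → T = 15.8°C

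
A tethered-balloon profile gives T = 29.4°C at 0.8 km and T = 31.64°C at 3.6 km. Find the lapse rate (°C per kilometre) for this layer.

-0.8°C/km

Γ = −ΔT/Δz = (29.4 − 31.64) / (3600 − 800) m
  = -2.24°C / 2.8 km = -0.8°C/km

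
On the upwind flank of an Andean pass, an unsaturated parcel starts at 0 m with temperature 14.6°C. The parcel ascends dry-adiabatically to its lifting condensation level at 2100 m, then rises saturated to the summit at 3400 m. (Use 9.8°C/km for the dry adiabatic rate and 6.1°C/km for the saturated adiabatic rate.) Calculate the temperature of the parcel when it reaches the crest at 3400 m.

0 → 2100 m (dry, 9.8°C/km): ΔT = -9.8 × 2.1 = -20.58°C → T = -5.98°C
2100 → 3400 m (saturated, 6.1°C/km): ΔT = -6.1 × 1.3 = -7.93°C → T = -13.91°C

-13.91°C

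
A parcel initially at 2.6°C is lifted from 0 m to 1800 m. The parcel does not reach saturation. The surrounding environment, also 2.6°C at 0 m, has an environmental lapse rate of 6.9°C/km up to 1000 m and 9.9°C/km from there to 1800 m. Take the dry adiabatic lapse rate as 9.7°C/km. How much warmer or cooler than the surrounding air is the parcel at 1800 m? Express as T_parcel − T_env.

-2.64°C (parcel cooler than environment)

Parcel:
  0 → 1800 m (dry, 9.7°C/km): ΔT = -9.7 × 1.8 = -17.46°C → T = -14.86°C
Environment:
  0 → 1000 m (environment, lower layer, 6.9°C/km): ΔT = -6.9 × 1 = -6.9°C → T = -4.3°C
  1000 → 1800 m (environment, upper layer, 9.9°C/km): ΔT = -9.9 × 0.8 = -7.92°C → T = -12.22°C
T_parcel − T_env = -14.86 − (-12.22) = -2.64°C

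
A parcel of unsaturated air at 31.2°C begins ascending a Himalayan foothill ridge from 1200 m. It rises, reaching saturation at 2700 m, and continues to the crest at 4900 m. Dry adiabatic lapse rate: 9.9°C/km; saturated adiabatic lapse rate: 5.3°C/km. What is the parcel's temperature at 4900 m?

Dry to 2700 m: -9.9 × 1.5 km = -14.85°C, so T = 16.35°C.
Saturated to 4900 m: -5.3 × 2.2 km = -11.66°C, so T = 4.69°C.

4.69°C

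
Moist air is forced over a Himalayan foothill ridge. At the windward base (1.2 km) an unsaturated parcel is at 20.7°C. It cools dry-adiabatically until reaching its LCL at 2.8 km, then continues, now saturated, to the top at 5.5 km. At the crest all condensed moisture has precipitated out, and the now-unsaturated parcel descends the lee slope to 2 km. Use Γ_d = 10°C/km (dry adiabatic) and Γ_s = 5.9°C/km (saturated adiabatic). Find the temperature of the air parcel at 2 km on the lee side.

1200–2800 m, dry: Δz = 1.6 km ⇒ ΔT = -16°C; T = 4.7°C
2800–5500 m, saturated: Δz = 2.7 km ⇒ ΔT = -15.93°C; T = -11.23°C
5500–2000 m, dry descent: Δz = 3.5 km ⇒ ΔT = +35°C; T = 23.77°C

23.77°C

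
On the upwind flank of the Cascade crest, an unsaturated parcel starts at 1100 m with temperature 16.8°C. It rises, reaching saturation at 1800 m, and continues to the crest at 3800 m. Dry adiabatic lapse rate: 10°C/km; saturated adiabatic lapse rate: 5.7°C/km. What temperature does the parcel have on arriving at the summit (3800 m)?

-1.6°C

Dry to 1800 m: -10 × 0.7 km = -7°C, so T = 9.8°C.
Saturated to 3800 m: -5.7 × 2 km = -11.4°C, so T = -1.6°C.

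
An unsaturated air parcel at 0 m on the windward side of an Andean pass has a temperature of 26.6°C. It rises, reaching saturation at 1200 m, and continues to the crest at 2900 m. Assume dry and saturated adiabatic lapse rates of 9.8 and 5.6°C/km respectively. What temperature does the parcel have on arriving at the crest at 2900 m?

5.32°C

0–1200 m, dry: Δz = 1.2 km ⇒ ΔT = -11.76°C; T = 14.84°C
1200–2900 m, saturated: Δz = 1.7 km ⇒ ΔT = -9.52°C; T = 5.32°C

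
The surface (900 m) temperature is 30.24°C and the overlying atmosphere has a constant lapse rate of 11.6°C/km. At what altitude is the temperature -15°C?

Height above start = (30.24 − (-15)) / 11.6 = 3.9 km
Altitude = 900 m + 3900 m = 4800 m

4800 m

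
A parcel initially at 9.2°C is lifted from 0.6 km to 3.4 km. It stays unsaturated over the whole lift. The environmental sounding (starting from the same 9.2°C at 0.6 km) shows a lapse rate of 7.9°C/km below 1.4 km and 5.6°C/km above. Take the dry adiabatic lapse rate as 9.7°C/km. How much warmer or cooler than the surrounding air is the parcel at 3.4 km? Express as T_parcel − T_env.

Parcel:
  From 600 m to 3400 m (dry): cools by 9.7 × 2.8 = 27.16°C, giving -17.96°C.
Environment:
  From 600 m to 1400 m (environment, lower layer): cools by 7.9 × 0.8 = 6.32°C, giving 2.88°C.
  From 1400 m to 3400 m (environment, upper layer): cools by 5.6 × 2 = 11.2°C, giving -8.32°C.
T_parcel − T_env = -17.96 − (-8.32) = -9.64°C

-9.64°C (parcel cooler than environment)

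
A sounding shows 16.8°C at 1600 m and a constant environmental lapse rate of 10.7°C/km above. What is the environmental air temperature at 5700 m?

-27.07°C

From 1600 m to 5700 m (environmental): cools by 10.7 × 4.1 = 43.87°C, giving -27.07°C.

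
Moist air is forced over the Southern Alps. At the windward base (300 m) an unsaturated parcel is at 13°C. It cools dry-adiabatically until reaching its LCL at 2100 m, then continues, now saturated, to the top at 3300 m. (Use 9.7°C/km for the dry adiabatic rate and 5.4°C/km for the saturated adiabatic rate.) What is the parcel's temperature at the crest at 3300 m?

-10.94°C

300–2100 m, dry: Δz = 1.8 km ⇒ ΔT = -17.46°C; T = -4.46°C
2100–3300 m, saturated: Δz = 1.2 km ⇒ ΔT = -6.48°C; T = -10.94°C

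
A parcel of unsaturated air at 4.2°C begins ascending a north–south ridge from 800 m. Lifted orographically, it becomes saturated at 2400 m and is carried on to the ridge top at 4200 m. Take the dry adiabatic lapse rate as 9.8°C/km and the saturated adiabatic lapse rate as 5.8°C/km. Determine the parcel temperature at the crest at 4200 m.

800 → 2400 m (dry, 9.8°C/km): ΔT = -9.8 × 1.6 = -15.68°C → T = -11.48°C
2400 → 4200 m (saturated, 5.8°C/km): ΔT = -5.8 × 1.8 = -10.44°C → T = -21.92°C

-21.92°C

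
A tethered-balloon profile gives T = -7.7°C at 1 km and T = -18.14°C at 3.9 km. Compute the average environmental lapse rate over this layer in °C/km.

Γ = −ΔT/Δz = (-7.7 − (-18.14)) / (3900 − 1000) m
  = 10.44°C / 2.9 km = 3.6°C/km

3.6°C/km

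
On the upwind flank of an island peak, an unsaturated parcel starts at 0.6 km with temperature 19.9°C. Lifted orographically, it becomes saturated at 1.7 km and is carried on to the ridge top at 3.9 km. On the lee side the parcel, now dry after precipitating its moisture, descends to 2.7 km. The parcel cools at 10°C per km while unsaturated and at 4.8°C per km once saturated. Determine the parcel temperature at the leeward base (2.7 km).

600 → 1700 m (dry, 10°C/km): ΔT = -10 × 1.1 = -11°C → T = 8.9°C
1700 → 3900 m (saturated, 4.8°C/km): ΔT = -4.8 × 2.2 = -10.56°C → T = -1.66°C
3900 → 2700 m (dry descent, 10°C/km): ΔT = +10 × 1.2 = +12°C → T = 10.34°C

10.34°C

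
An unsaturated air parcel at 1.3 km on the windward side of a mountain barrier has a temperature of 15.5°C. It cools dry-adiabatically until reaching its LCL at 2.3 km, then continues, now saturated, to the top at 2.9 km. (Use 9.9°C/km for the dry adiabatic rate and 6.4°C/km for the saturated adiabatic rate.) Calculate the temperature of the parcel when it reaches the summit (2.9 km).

1300–2300 m, dry: Δz = 1 km ⇒ ΔT = -9.9°C; T = 5.6°C
2300–2900 m, saturated: Δz = 0.6 km ⇒ ΔT = -3.84°C; T = 1.76°C

1.76°C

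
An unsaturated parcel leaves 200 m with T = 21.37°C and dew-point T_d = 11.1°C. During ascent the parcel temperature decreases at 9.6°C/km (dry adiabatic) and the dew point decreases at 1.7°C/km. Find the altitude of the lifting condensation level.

T and T_d converge at 9.6 − 1.7 = 7.9°C per km
Height above start = (21.37 − 11.1) / 7.9 = 1.3 km
LCL altitude = 200 m + 1300 m = 1500 m

1500 m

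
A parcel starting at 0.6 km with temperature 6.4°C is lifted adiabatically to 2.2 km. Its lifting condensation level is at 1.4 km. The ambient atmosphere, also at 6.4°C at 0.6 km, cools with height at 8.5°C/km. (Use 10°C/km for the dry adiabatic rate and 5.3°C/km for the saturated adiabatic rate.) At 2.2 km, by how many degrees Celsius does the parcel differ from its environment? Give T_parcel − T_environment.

+1.36°C (parcel warmer than environment)

Parcel:
  600 → 1400 m (dry, 10°C/km): ΔT = -10 × 0.8 = -8°C → T = -1.6°C
  1400 → 2200 m (saturated, 5.3°C/km): ΔT = -5.3 × 0.8 = -4.24°C → T = -5.84°C
Environment:
  600 → 2200 m (environment, 8.5°C/km): ΔT = -8.5 × 1.6 = -13.6°C → T = -7.2°C
T_parcel − T_env = -5.84 − (-7.2) = +1.36°C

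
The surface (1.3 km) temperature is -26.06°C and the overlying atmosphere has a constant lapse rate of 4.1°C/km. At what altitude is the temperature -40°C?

4.7 km

Height above start = (-26.06 − (-40)) / 4.1 = 3.4 km
Altitude = 1300 m + 3400 m = 4700 m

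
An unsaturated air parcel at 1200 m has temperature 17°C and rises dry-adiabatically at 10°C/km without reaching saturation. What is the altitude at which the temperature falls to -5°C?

Height above start = (17 − (-5)) / 10 = 2.2 km
Altitude = 1200 m + 2200 m = 3400 m

3400 m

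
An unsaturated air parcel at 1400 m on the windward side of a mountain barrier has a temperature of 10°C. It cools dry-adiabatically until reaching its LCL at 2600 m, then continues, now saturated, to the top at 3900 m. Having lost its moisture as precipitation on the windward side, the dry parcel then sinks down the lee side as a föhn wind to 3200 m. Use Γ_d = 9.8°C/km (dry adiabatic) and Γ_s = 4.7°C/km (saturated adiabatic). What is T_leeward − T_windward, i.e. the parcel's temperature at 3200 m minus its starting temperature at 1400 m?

-11.01°C

Dry to 2600 m: -9.8 × 1.2 km = -11.76°C, so T = -1.76°C.
Saturated to 3900 m: -4.7 × 1.3 km = -6.11°C, so T = -7.87°C.
Dry descent to 3200 m: +9.8 × 0.7 km = +6.86°C, so T = -1.01°C.
Net change vs windward start: -1.01 − 10 = -11.01°C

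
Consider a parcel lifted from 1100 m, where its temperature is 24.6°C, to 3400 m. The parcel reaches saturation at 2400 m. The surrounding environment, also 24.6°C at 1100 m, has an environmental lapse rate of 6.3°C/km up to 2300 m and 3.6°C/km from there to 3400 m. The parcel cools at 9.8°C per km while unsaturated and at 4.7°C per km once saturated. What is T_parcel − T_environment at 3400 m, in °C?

-5.92°C (parcel cooler than environment)

Parcel:
  Dry to 2400 m: -9.8 × 1.3 km = -12.74°C, so T = 11.86°C.
  Saturated to 3400 m: -4.7 × 1 km = -4.7°C, so T = 7.16°C.
Environment:
  Environment, lower layer to 2300 m: -6.3 × 1.2 km = -7.56°C, so T = 17.04°C.
  Environment, upper layer to 3400 m: -3.6 × 1.1 km = -3.96°C, so T = 13.08°C.
T_parcel − T_env = 7.16 − 13.08 = -5.92°C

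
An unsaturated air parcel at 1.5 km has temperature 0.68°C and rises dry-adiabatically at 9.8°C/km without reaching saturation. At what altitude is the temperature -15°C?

3.1 km

Height above start = (0.68 − (-15)) / 9.8 = 1.6 km
Altitude = 1500 m + 1600 m = 3100 m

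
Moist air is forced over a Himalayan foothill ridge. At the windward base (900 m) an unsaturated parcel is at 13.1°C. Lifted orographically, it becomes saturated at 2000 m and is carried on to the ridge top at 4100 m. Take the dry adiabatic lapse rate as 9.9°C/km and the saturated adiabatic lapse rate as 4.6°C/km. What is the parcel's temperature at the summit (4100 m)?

-7.45°C

900 → 2000 m (dry, 9.9°C/km): ΔT = -9.9 × 1.1 = -10.89°C → T = 2.21°C
2000 → 4100 m (saturated, 4.6°C/km): ΔT = -4.6 × 2.1 = -9.66°C → T = -7.45°C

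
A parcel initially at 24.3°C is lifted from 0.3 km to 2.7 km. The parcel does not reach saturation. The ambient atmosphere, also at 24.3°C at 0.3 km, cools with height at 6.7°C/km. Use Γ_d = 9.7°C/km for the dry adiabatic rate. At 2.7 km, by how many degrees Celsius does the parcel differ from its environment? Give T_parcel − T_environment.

Parcel:
  From 300 m to 2700 m (dry): cools by 9.7 × 2.4 = 23.28°C, giving 1.02°C.
Environment:
  From 300 m to 2700 m (environment): cools by 6.7 × 2.4 = 16.08°C, giving 8.22°C.
T_parcel − T_env = 1.02 − 8.22 = -7.2°C

-7.2°C (parcel cooler than environment)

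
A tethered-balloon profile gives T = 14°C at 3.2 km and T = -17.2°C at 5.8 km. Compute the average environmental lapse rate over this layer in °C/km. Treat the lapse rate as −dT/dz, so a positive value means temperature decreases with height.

12°C/km

Γ = −ΔT/Δz = (14 − (-17.2)) / (5800 − 3200) m
  = 31.2°C / 2.6 km = 12°C/km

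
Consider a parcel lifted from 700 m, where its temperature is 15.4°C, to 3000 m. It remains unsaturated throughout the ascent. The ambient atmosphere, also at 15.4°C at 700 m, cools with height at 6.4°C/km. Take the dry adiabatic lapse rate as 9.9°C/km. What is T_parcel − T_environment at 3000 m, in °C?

-8.05°C (parcel cooler than environment)

Parcel:
  Dry to 3000 m: -9.9 × 2.3 km = -22.77°C, so T = -7.37°C.
Environment:
  Environment to 3000 m: -6.4 × 2.3 km = -14.72°C, so T = 0.68°C.
T_parcel − T_env = -7.37 − 0.68 = -8.05°C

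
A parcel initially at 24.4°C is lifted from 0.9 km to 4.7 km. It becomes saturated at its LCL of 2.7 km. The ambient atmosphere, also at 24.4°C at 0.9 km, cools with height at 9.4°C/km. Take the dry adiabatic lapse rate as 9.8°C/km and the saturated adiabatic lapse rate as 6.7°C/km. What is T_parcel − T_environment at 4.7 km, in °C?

Parcel:
  900–2700 m, dry: Δz = 1.8 km ⇒ ΔT = -17.64°C; T = 6.76°C
  2700–4700 m, saturated: Δz = 2 km ⇒ ΔT = -13.4°C; T = -6.64°C
Environment:
  900–4700 m, environment: Δz = 3.8 km ⇒ ΔT = -35.72°C; T = -11.32°C
T_parcel − T_env = -6.64 − (-11.32) = +4.68°C

+4.68°C (parcel warmer than environment)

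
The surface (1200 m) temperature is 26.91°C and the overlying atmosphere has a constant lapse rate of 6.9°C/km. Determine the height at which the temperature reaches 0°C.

Height above start = (26.91 − 0) / 6.9 = 3.9 km
Altitude = 1200 m + 3900 m = 5100 m

5100 m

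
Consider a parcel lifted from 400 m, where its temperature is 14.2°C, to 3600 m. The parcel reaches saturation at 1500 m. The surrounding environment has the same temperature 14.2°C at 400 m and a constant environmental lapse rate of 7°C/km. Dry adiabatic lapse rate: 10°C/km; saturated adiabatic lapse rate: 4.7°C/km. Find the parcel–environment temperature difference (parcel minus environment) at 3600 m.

+1.53°C (parcel warmer than environment)

Parcel:
  Dry to 1500 m: -10 × 1.1 km = -11°C, so T = 3.2°C.
  Saturated to 3600 m: -4.7 × 2.1 km = -9.87°C, so T = -6.67°C.
Environment:
  Environment to 3600 m: -7 × 3.2 km = -22.4°C, so T = -8.2°C.
T_parcel − T_env = -6.67 − (-8.2) = +1.53°C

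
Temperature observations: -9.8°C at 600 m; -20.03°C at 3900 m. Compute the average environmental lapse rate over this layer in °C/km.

3.1°C/km

Γ = −ΔT/Δz = (-9.8 − (-20.03)) / (3900 − 600) m
  = 10.23°C / 3.3 km = 3.1°C/km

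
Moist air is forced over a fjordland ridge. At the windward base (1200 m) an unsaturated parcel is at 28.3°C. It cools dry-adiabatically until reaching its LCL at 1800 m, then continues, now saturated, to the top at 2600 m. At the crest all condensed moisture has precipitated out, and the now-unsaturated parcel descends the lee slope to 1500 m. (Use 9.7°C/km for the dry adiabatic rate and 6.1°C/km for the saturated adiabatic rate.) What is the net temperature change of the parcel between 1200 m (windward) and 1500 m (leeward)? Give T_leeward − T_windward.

-0.03°C

1200–1800 m, dry: Δz = 0.6 km ⇒ ΔT = -5.82°C; T = 22.48°C
1800–2600 m, saturated: Δz = 0.8 km ⇒ ΔT = -4.88°C; T = 17.6°C
2600–1500 m, dry descent: Δz = 1.1 km ⇒ ΔT = +10.67°C; T = 28.27°C
Net change vs windward start: 28.27 − 28.3 = -0.03°C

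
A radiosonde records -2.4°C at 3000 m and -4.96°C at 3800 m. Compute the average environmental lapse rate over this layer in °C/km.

3.2°C/km

Γ = −ΔT/Δz = (-2.4 − (-4.96)) / (3800 − 3000) m
  = 2.56°C / 0.8 km = 3.2°C/km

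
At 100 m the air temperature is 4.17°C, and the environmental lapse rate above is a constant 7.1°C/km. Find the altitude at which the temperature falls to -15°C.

Height above start = (4.17 − (-15)) / 7.1 = 2.7 km
Altitude = 100 m + 2700 m = 2800 m

2800 m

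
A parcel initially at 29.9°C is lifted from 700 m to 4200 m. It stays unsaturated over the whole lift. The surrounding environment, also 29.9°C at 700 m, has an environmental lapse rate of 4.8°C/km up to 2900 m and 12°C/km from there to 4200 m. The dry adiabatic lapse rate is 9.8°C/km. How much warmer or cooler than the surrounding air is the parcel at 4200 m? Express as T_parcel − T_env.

Parcel:
  700–4200 m, dry: Δz = 3.5 km ⇒ ΔT = -34.3°C; T = -4.4°C
Environment:
  700–2900 m, environment, lower layer: Δz = 2.2 km ⇒ ΔT = -10.56°C; T = 19.34°C
  2900–4200 m, environment, upper layer: Δz = 1.3 km ⇒ ΔT = -15.6°C; T = 3.74°C
T_parcel − T_env = -4.4 − 3.74 = -8.14°C

-8.14°C (parcel cooler than environment)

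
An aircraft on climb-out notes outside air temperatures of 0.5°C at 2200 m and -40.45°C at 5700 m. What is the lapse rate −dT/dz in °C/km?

Γ = −ΔT/Δz = (0.5 − (-40.45)) / (5700 − 2200) m
  = 40.95°C / 3.5 km = 11.7°C/km

11.7°C/km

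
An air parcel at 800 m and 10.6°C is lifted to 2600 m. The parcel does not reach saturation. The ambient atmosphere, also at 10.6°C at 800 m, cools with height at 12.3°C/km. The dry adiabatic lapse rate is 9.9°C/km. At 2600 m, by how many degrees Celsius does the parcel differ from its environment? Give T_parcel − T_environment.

Parcel:
  800–2600 m, dry: Δz = 1.8 km ⇒ ΔT = -17.82°C; T = -7.22°C
Environment:
  800–2600 m, environment: Δz = 1.8 km ⇒ ΔT = -22.14°C; T = -11.54°C
T_parcel − T_env = -7.22 − (-11.54) = +4.32°C

+4.32°C (parcel warmer than environment)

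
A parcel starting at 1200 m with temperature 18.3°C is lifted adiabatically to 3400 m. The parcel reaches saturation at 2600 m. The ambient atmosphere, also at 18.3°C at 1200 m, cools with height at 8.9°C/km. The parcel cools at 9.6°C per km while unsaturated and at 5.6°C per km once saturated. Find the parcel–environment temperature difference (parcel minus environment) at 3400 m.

+1.66°C (parcel warmer than environment)

Parcel:
  Dry to 2600 m: -9.6 × 1.4 km = -13.44°C, so T = 4.86°C.
  Saturated to 3400 m: -5.6 × 0.8 km = -4.48°C, so T = 0.38°C.
Environment:
  Environment to 3400 m: -8.9 × 2.2 km = -19.58°C, so T = -1.28°C.
T_parcel − T_env = 0.38 − (-1.28) = +1.66°C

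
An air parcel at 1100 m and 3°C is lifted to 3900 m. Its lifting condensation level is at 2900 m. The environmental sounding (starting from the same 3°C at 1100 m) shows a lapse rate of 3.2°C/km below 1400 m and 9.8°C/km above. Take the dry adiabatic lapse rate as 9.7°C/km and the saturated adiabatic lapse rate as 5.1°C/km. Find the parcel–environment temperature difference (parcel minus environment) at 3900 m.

+2.9°C (parcel warmer than environment)

Parcel:
  1100 → 2900 m (dry, 9.7°C/km): ΔT = -9.7 × 1.8 = -17.46°C → T = -14.46°C
  2900 → 3900 m (saturated, 5.1°C/km): ΔT = -5.1 × 1 = -5.1°C → T = -19.56°C
Environment:
  1100 → 1400 m (environment, lower layer, 3.2°C/km): ΔT = -3.2 × 0.3 = -0.96°C → T = 2.04°C
  1400 → 3900 m (environment, upper layer, 9.8°C/km): ΔT = -9.8 × 2.5 = -24.5°C → T = -22.46°C
T_parcel − T_env = -19.56 − (-22.46) = +2.9°C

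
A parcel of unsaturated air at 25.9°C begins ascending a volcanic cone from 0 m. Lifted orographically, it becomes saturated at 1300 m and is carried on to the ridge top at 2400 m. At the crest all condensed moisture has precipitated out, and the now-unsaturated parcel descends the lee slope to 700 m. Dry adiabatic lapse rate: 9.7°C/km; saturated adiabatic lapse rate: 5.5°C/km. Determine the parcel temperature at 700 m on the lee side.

From 0 m to 1300 m (dry): cools by 9.7 × 1.3 = 12.61°C, giving 13.29°C.
From 1300 m to 2400 m (saturated): cools by 5.5 × 1.1 = 6.05°C, giving 7.24°C.
From 2400 m to 700 m (dry descent): warms by 9.7 × 1.7 = 16.49°C, giving 23.73°C.

23.73°C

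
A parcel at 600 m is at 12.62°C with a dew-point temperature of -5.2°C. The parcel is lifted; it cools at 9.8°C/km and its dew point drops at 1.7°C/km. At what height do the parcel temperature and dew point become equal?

2800 m

T and T_d converge at 9.8 − 1.7 = 8.1°C per km
Height above start = (12.62 − (-5.2)) / 8.1 = 2.2 km
LCL altitude = 600 m + 2200 m = 2800 m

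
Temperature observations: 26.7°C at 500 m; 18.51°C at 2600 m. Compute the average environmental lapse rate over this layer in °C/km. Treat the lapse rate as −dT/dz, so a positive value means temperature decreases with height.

3.9°C/km

Γ = −ΔT/Δz = (26.7 − 18.51) / (2600 − 500) m
  = 8.19°C / 2.1 km = 3.9°C/km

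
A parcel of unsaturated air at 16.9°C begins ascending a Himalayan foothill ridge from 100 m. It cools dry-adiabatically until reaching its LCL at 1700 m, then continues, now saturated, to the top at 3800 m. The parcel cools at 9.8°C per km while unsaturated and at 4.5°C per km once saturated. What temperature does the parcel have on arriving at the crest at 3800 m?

-8.23°C

100–1700 m, dry: Δz = 1.6 km ⇒ ΔT = -15.68°C; T = 1.22°C
1700–3800 m, saturated: Δz = 2.1 km ⇒ ΔT = -9.45°C; T = -8.23°C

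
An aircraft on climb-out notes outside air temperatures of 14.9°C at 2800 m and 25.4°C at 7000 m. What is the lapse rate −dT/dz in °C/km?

Γ = −ΔT/Δz = (14.9 − 25.4) / (7000 − 2800) m
  = -10.5°C / 4.2 km = -2.5°C/km

-2.5°C/km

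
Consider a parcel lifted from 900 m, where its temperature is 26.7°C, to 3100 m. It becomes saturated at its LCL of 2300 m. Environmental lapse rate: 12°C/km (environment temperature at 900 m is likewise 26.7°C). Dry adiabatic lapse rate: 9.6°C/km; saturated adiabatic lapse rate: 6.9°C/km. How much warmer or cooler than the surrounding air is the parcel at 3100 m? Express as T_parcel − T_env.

Parcel:
  Dry to 2300 m: -9.6 × 1.4 km = -13.44°C, so T = 13.26°C.
  Saturated to 3100 m: -6.9 × 0.8 km = -5.52°C, so T = 7.74°C.
Environment:
  Environment to 3100 m: -12 × 2.2 km = -26.4°C, so T = 0.3°C.
T_parcel − T_env = 7.74 − 0.3 = +7.44°C

+7.44°C (parcel warmer than environment)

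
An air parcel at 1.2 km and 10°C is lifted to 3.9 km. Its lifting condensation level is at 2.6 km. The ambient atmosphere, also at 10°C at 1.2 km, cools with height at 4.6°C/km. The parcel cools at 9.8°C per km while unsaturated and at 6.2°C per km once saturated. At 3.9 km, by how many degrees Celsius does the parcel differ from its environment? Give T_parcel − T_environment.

Parcel:
  Dry to 2600 m: -9.8 × 1.4 km = -13.72°C, so T = -3.72°C.
  Saturated to 3900 m: -6.2 × 1.3 km = -8.06°C, so T = -11.78°C.
Environment:
  Environment to 3900 m: -4.6 × 2.7 km = -12.42°C, so T = -2.42°C.
T_parcel − T_env = -11.78 − (-2.42) = -9.36°C

-9.36°C (parcel cooler than environment)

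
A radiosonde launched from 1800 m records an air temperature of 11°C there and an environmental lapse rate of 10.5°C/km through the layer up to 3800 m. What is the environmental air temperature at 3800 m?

-10°C

Environmental to 3800 m: -10.5 × 2 km = -21°C, so T = -10°C.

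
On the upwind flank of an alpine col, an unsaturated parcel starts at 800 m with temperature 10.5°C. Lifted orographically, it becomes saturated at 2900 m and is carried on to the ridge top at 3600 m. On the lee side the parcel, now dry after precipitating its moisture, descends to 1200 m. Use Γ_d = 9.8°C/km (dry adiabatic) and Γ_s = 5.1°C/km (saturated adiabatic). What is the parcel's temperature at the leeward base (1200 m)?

9.87°C

From 800 m to 2900 m (dry): cools by 9.8 × 2.1 = 20.58°C, giving -10.08°C.
From 2900 m to 3600 m (saturated): cools by 5.1 × 0.7 = 3.57°C, giving -13.65°C.
From 3600 m to 1200 m (dry descent): warms by 9.8 × 2.4 = 23.52°C, giving 9.87°C.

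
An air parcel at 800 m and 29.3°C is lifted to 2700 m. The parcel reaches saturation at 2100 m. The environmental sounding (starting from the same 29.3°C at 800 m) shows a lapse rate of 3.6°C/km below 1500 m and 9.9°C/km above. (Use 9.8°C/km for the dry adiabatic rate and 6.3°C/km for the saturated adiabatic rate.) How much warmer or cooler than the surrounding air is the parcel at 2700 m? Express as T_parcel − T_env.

Parcel:
  800–2100 m, dry: Δz = 1.3 km ⇒ ΔT = -12.74°C; T = 16.56°C
  2100–2700 m, saturated: Δz = 0.6 km ⇒ ΔT = -3.78°C; T = 12.78°C
Environment:
  800–1500 m, environment, lower layer: Δz = 0.7 km ⇒ ΔT = -2.52°C; T = 26.78°C
  1500–2700 m, environment, upper layer: Δz = 1.2 km ⇒ ΔT = -11.88°C; T = 14.9°C
T_parcel − T_env = 12.78 − 14.9 = -2.12°C

-2.12°C (parcel cooler than environment)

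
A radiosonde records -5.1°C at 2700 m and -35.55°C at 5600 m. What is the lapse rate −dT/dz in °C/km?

Γ = −ΔT/Δz = (-5.1 − (-35.55)) / (5600 − 2700) m
  = 30.45°C / 2.9 km = 10.5°C/km

10.5°C/km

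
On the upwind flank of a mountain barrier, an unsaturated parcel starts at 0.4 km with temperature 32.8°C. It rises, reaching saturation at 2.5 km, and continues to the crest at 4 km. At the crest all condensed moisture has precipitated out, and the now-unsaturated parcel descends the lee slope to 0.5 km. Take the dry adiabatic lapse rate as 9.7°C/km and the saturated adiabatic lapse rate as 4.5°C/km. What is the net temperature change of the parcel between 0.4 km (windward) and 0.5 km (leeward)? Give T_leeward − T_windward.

+6.83°C

Dry to 2500 m: -9.7 × 2.1 km = -20.37°C, so T = 12.43°C.
Saturated to 4000 m: -4.5 × 1.5 km = -6.75°C, so T = 5.68°C.
Dry descent to 500 m: +9.7 × 3.5 km = +33.95°C, so T = 39.63°C.
Net change vs windward start: 39.63 − 32.8 = +6.83°C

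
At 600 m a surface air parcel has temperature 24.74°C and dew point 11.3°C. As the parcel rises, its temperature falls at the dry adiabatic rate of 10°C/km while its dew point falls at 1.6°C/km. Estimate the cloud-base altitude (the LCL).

T and T_d converge at 10 − 1.6 = 8.4°C per km
Height above start = (24.74 − 11.3) / 8.4 = 1.6 km
LCL altitude = 600 m + 1600 m = 2200 m

2200 m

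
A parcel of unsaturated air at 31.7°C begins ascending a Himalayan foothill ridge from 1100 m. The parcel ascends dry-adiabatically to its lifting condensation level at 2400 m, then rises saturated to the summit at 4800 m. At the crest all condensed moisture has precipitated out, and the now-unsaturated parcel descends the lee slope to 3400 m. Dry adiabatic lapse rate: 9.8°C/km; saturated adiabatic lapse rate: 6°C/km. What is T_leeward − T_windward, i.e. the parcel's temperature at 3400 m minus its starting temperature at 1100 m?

-13.42°C

Dry to 2400 m: -9.8 × 1.3 km = -12.74°C, so T = 18.96°C.
Saturated to 4800 m: -6 × 2.4 km = -14.4°C, so T = 4.56°C.
Dry descent to 3400 m: +9.8 × 1.4 km = +13.72°C, so T = 18.28°C.
Net change vs windward start: 18.28 − 31.7 = -13.42°C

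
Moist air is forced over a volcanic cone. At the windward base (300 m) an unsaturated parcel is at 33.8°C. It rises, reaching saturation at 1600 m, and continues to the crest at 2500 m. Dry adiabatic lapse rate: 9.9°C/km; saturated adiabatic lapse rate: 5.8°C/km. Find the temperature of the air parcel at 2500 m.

15.71°C

From 300 m to 1600 m (dry): cools by 9.9 × 1.3 = 12.87°C, giving 20.93°C.
From 1600 m to 2500 m (saturated): cools by 5.8 × 0.9 = 5.22°C, giving 15.71°C.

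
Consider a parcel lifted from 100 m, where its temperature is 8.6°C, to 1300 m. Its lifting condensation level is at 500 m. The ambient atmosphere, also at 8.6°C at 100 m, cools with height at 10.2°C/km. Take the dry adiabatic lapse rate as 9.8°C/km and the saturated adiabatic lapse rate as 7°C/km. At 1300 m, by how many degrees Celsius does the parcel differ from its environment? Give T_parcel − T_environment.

Parcel:
  Dry to 500 m: -9.8 × 0.4 km = -3.92°C, so T = 4.68°C.
  Saturated to 1300 m: -7 × 0.8 km = -5.6°C, so T = -0.92°C.
Environment:
  Environment to 1300 m: -10.2 × 1.2 km = -12.24°C, so T = -3.64°C.
T_parcel − T_env = -0.92 − (-3.64) = +2.72°C

+2.72°C (parcel warmer than environment)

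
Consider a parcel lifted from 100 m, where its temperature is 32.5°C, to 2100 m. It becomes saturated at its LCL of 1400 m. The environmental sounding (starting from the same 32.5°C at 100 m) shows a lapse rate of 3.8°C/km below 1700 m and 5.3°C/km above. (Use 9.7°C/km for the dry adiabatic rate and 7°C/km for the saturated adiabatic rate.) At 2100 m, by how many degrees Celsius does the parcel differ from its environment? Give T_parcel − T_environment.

Parcel:
  100 → 1400 m (dry, 9.7°C/km): ΔT = -9.7 × 1.3 = -12.61°C → T = 19.89°C
  1400 → 2100 m (saturated, 7°C/km): ΔT = -7 × 0.7 = -4.9°C → T = 14.99°C
Environment:
  100 → 1700 m (environment, lower layer, 3.8°C/km): ΔT = -3.8 × 1.6 = -6.08°C → T = 26.42°C
  1700 → 2100 m (environment, upper layer, 5.3°C/km): ΔT = -5.3 × 0.4 = -2.12°C → T = 24.3°C
T_parcel − T_env = 14.99 − 24.3 = -9.31°C

-9.31°C (parcel cooler than environment)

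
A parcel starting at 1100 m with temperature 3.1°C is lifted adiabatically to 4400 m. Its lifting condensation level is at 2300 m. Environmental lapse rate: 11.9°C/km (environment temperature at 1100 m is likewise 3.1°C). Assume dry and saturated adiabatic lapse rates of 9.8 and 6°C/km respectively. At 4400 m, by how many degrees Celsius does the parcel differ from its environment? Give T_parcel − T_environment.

+14.91°C (parcel warmer than environment)

Parcel:
  Dry to 2300 m: -9.8 × 1.2 km = -11.76°C, so T = -8.66°C.
  Saturated to 4400 m: -6 × 2.1 km = -12.6°C, so T = -21.26°C.
Environment:
  Environment to 4400 m: -11.9 × 3.3 km = -39.27°C, so T = -36.17°C.
T_parcel − T_env = -21.26 − (-36.17) = +14.91°C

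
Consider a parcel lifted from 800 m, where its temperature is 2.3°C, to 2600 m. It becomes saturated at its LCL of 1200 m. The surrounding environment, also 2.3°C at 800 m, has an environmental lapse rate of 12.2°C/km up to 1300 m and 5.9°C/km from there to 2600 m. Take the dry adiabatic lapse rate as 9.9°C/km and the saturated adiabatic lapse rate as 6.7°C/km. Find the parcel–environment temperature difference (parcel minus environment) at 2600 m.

Parcel:
  Dry to 1200 m: -9.9 × 0.4 km = -3.96°C, so T = -1.66°C.
  Saturated to 2600 m: -6.7 × 1.4 km = -9.38°C, so T = -11.04°C.
Environment:
  Environment, lower layer to 1300 m: -12.2 × 0.5 km = -6.1°C, so T = -3.8°C.
  Environment, upper layer to 2600 m: -5.9 × 1.3 km = -7.67°C, so T = -11.47°C.
T_parcel − T_env = -11.04 − (-11.47) = +0.43°C

+0.43°C (parcel warmer than environment)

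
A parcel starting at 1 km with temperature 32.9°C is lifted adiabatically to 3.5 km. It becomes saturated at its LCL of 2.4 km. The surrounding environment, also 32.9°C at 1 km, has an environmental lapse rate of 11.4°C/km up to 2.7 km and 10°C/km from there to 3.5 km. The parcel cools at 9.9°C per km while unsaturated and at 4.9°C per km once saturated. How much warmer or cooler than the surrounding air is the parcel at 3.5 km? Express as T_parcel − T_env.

+8.13°C (parcel warmer than environment)

Parcel:
  From 1000 m to 2400 m (dry): cools by 9.9 × 1.4 = 13.86°C, giving 19.04°C.
  From 2400 m to 3500 m (saturated): cools by 4.9 × 1.1 = 5.39°C, giving 13.65°C.
Environment:
  From 1000 m to 2700 m (environment, lower layer): cools by 11.4 × 1.7 = 19.38°C, giving 13.52°C.
  From 2700 m to 3500 m (environment, upper layer): cools by 10 × 0.8 = 8°C, giving 5.52°C.
T_parcel − T_env = 13.65 − 5.52 = +8.13°C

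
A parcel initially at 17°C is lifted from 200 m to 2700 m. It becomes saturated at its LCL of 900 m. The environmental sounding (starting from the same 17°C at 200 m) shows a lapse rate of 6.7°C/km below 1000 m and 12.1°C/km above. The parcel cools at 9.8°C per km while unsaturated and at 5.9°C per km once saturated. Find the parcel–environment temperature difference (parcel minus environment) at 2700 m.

Parcel:
  200–900 m, dry: Δz = 0.7 km ⇒ ΔT = -6.86°C; T = 10.14°C
  900–2700 m, saturated: Δz = 1.8 km ⇒ ΔT = -10.62°C; T = -0.48°C
Environment:
  200–1000 m, environment, lower layer: Δz = 0.8 km ⇒ ΔT = -5.36°C; T = 11.64°C
  1000–2700 m, environment, upper layer: Δz = 1.7 km ⇒ ΔT = -20.57°C; T = -8.93°C
T_parcel − T_env = -0.48 − (-8.93) = +8.45°C

+8.45°C (parcel warmer than environment)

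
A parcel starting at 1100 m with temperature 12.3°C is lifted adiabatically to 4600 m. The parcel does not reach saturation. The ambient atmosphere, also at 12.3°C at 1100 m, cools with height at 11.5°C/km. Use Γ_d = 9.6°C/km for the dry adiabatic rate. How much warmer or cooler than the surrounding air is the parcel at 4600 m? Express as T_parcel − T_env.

Parcel:
  1100 → 4600 m (dry, 9.6°C/km): ΔT = -9.6 × 3.5 = -33.6°C → T = -21.3°C
Environment:
  1100 → 4600 m (environment, 11.5°C/km): ΔT = -11.5 × 3.5 = -40.25°C → T = -27.95°C
T_parcel − T_env = -21.3 − (-27.95) = +6.65°C

+6.65°C (parcel warmer than environment)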